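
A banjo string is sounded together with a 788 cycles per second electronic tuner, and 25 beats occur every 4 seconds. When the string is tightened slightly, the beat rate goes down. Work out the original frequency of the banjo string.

Beat frequency = 25/4 = 6.25 Hz.
|f − 788| = 6.25, so the banjo string was at either 781.75 Hz or 794.25 Hz.
Increasing tension raises a string's frequency; the adjustment raises the banjo string's frequency.
The beat rate fell, so the adjustment moved the banjo string toward 788 Hz — it must have started below the reference.

781.75 Hz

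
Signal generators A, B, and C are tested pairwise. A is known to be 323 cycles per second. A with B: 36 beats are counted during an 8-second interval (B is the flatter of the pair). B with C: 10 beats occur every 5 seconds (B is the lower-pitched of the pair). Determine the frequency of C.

A–B: Beat frequency = 36/8 = 4.5 Hz.
B is below A, so f_B = 323 − 4.5 = 318.5 Hz.
B–C: Beat frequency = 10/5 = 2 Hz.
C is above B, so f_C = 318.5 + 2 = 320.5 Hz.

320.5 Hz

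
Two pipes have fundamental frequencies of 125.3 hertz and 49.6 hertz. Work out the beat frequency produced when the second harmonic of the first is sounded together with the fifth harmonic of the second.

Second harmonic of the first: 2·125.3 = 250.6 Hz.
Fifth harmonic of the second: 5·49.6 = 248.0 Hz.
f_beat = |250.6 − 248.0| = 2.6 Hz.

2.6 Hz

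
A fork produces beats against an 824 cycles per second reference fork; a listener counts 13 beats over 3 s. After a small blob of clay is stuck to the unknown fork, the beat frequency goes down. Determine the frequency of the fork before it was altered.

Beat frequency = 13/3 = 4.3333 Hz.
|f − 824| = 4.3333, so the fork was at either 819.6667 Hz or 828.3333 Hz.
Adding mass to a fork lowers its frequency; the adjustment lowers the fork's frequency.
The beat rate fell, so the adjustment moved the fork toward 824 Hz — it must have started above the reference.

828.3333 Hz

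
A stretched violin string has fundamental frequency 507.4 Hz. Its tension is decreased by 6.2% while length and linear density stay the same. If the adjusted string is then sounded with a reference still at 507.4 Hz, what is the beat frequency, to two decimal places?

15.98 Hz

For a string, f ∝ √T, so the new frequency is 507.4·√0.938 = 491.4189 Hz.
f_beat = |491.4189 − 507.4| = 15.98 Hz.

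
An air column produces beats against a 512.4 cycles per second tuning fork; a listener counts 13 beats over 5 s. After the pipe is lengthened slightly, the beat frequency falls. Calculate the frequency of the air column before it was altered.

Beat frequency = 13/5 = 2.6 Hz.
|f − 512.4| = 2.6, so the air column was at either 509.8 Hz or 515 Hz.
A longer pipe has a lower fundamental; the adjustment lowers the air column's frequency.
The beat rate fell, so the adjustment moved the air column toward 512.4 Hz — it must have started above the reference.

515 Hz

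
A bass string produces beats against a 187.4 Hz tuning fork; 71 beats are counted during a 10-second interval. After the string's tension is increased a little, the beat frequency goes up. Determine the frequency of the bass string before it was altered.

Beat frequency = 71/10 = 7.1 Hz.
|f − 187.4| = 7.1, so the bass string was at either 180.3 Hz or 194.5 Hz.
Higher tension means higher frequency; the adjustment raises the bass string's frequency.
The beat rate rose, so the adjustment moved the bass string further from 187.4 Hz — it was already above the reference.

194.5 Hz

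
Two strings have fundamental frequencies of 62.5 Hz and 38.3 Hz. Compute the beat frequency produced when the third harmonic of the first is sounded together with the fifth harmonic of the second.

4.0 Hz

Third harmonic of the first: 3·62.5 = 187.5 Hz.
Fifth harmonic of the second: 5·38.3 = 191.5 Hz.
f_beat = |187.5 − 191.5| = 4.0 Hz.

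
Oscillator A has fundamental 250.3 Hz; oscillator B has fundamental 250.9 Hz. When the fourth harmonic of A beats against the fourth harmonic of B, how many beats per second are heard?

Fourth harmonic of the first: 4·250.3 = 1001.2 Hz.
Fourth harmonic of the second: 4·250.9 = 1003.6 Hz.
f_beat = |1001.2 − 1003.6| = 2.4 Hz.

2.4 Hz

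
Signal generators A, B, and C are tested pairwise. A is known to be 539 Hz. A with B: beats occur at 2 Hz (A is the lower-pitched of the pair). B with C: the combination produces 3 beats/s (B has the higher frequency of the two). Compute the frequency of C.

B is above A, so f_B = 539 + 2 = 541 Hz.
C is below B, so f_C = 541 − 3 = 538 Hz.

538 Hz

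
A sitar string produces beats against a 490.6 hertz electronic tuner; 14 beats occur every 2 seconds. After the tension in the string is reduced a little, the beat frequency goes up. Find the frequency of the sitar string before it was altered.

483.6 Hz

Beat frequency = 14/2 = 7 Hz.
|f − 490.6| = 7, so the sitar string was at either 483.6 Hz or 497.6 Hz.
Lower tension means lower frequency; the adjustment lowers the sitar string's frequency.
The beat rate rose, so the adjustment moved the sitar string further from 490.6 Hz — it was already below the reference.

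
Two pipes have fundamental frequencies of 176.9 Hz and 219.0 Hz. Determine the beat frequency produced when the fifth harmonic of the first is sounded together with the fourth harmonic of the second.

8.5 Hz

Fifth harmonic of the first: 5·176.9 = 884.5 Hz.
Fourth harmonic of the second: 4·219.0 = 876.0 Hz.
f_beat = |884.5 − 876.0| = 8.5 Hz.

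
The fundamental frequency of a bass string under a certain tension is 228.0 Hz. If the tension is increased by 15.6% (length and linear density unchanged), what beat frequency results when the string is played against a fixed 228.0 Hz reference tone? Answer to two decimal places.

For a string, f ∝ √T, so the new frequency is 228.0·√1.156 = 245.1398 Hz.
f_beat = |245.1398 − 228.0| = 17.14 Hz.

17.14 Hz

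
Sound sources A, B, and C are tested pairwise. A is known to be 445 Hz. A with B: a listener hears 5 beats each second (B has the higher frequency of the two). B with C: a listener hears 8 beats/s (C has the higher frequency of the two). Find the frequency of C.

458 Hz

B is above A, so f_B = 445 + 5 = 450 Hz.
C is above B, so f_C = 450 + 8 = 458 Hz.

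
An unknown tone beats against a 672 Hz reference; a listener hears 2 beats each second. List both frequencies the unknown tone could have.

|f − 672| = 2, so f = 672 ± 2.

670 Hz or 674 Hz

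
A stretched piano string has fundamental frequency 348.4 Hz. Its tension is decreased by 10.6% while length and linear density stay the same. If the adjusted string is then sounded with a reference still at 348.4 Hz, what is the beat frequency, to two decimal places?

18.98 Hz

For a string, f ∝ √T, so the new frequency is 348.4·√0.894 = 329.4177 Hz.
f_beat = |329.4177 − 348.4| = 18.98 Hz.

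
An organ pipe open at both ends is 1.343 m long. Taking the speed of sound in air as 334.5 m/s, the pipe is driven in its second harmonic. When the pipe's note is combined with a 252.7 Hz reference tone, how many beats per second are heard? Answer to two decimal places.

Open pipe: f_n = n·v/(2L) = 2·334.5/(2·1.343) = 249.0692 Hz.
f_beat = |249.0692 − 252.7| = 3.63 Hz.

3.63 Hz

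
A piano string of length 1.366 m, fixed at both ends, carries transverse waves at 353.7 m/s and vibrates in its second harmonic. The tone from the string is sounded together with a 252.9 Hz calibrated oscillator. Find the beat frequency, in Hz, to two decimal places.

For a string fixed at both ends, f_n = n·v/(2L) = 2·353.7/(2·1.366) = 258.9312 Hz.
f_beat = |258.9312 − 252.9| = 6.03 Hz.

6.03 Hz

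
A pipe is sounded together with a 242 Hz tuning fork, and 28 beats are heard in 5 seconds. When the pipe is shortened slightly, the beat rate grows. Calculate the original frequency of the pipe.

247.6 Hz

Beat frequency = 28/5 = 5.6 Hz.
|f − 242| = 5.6, so the pipe was at either 236.4 Hz or 247.6 Hz.
A shorter pipe has a higher fundamental; the adjustment raises the pipe's frequency.
The beat rate rose, so the adjustment moved the pipe further from 242 Hz — it was already above the reference.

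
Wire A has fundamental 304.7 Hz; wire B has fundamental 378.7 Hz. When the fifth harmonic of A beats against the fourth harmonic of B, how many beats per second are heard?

8.7 Hz

Fifth harmonic of the first: 5·304.7 = 1523.5 Hz.
Fourth harmonic of the second: 4·378.7 = 1514.8 Hz.
f_beat = |1523.5 − 1514.8| = 8.7 Hz.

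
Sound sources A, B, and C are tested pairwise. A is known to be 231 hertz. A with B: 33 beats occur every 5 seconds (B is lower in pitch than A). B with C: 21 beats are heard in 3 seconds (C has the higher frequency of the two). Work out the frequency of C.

231.4 Hz

A–B: Beat frequency = 33/5 = 6.6 Hz.
B is below A, so f_B = 231 − 6.6 = 224.4 Hz.
B–C: Beat frequency = 21/3 = 7 Hz.
C is above B, so f_C = 224.4 + 7 = 231.4 Hz.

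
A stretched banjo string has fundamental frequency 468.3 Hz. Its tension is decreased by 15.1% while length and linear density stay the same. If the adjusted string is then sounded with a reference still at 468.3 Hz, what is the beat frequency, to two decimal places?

36.80 Hz

For a string, f ∝ √T, so the new frequency is 468.3·√0.849 = 431.4972 Hz.
f_beat = |431.4972 − 468.3| = 36.80 Hz.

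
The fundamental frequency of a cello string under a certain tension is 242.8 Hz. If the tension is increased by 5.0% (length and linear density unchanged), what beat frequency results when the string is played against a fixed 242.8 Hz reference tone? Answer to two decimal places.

For a string, f ∝ √T, so the new frequency is 242.8·√1.050 = 248.7960 Hz.
f_beat = |248.7960 − 242.8| = 6.00 Hz.

6.00 Hz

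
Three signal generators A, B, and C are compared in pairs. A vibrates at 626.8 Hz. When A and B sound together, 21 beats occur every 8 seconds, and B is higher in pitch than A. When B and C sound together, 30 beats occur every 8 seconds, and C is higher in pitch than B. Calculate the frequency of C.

633.175 Hz

A–B: Beat frequency = 21/8 = 2.625 Hz.
B is above A, so f_B = 626.8 + 2.625 = 629.425 Hz.
B–C: Beat frequency = 30/8 = 3.75 Hz.
C is above B, so f_C = 629.425 + 3.75 = 633.175 Hz.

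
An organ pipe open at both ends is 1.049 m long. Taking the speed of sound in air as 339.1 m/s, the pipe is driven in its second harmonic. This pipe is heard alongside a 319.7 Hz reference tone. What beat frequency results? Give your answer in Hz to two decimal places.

Open pipe: f_n = n·v/(2L) = 2·339.1/(2·1.049) = 323.2602 Hz.
f_beat = |323.2602 − 319.7| = 3.56 Hz.

3.56 Hz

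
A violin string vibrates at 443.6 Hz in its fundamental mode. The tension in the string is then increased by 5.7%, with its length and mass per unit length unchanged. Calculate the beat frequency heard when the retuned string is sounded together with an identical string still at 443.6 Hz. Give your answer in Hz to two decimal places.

12.47 Hz

For a string, f ∝ √T, so the new frequency is 443.6·√1.057 = 456.0674 Hz.
f_beat = |456.0674 − 443.6| = 12.47 Hz.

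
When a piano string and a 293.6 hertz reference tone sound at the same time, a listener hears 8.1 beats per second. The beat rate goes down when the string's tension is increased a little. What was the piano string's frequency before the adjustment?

285.5 Hz

|f − 293.6| = 8.1, so the piano string was at either 285.5 Hz or 301.7 Hz.
Higher tension means higher frequency; the adjustment raises the piano string's frequency.
The beat rate fell, so the adjustment moved the piano string toward 293.6 Hz — it must have started below the reference.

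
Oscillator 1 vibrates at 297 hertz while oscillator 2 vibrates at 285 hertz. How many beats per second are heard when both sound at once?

The beat frequency equals the magnitude of the frequency difference.
|297 − 285| = 12 Hz.

12 Hz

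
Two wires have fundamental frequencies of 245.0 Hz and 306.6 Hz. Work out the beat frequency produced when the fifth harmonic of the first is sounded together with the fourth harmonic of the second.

Fifth harmonic of the first: 5·245.0 = 1225.0 Hz.
Fourth harmonic of the second: 4·306.6 = 1226.4 Hz.
f_beat = |1225.0 − 1226.4| = 1.4 Hz.

1.4 Hz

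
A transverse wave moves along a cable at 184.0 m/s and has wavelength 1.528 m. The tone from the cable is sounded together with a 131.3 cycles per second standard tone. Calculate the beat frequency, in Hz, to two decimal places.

10.88 Hz

Source frequency f = v/λ = 184.0/1.528 = 120.4188 Hz.
f_beat = |120.4188 − 131.3| = 10.88 Hz.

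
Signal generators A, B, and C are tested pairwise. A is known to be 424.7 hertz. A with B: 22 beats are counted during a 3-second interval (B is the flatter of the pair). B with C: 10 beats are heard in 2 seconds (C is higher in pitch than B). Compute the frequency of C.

422.3667 Hz

A–B: Beat frequency = 22/3 = 7.3333 Hz.
B is below A, so f_B = 424.7 − 7.3333 = 417.3667 Hz.
B–C: Beat frequency = 10/2 = 5 Hz.
C is above B, so f_C = 417.3667 + 5 = 422.3667 Hz.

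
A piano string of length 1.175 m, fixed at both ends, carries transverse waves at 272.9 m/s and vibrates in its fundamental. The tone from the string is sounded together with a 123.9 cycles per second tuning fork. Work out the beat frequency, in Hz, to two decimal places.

7.77 Hz

For a string fixed at both ends, f_n = n·v/(2L) = 1·272.9/(2·1.175) = 116.1277 Hz.
f_beat = |116.1277 − 123.9| = 7.77 Hz.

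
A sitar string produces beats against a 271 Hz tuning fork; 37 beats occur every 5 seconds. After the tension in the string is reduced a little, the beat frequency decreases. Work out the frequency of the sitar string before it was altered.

Beat frequency = 37/5 = 7.4 Hz.
|f − 271| = 7.4, so the sitar string was at either 263.6 Hz or 278.4 Hz.
Lower tension means lower frequency; the adjustment lowers the sitar string's frequency.
The beat rate fell, so the adjustment moved the sitar string toward 271 Hz — it must have started above the reference.

278.4 Hz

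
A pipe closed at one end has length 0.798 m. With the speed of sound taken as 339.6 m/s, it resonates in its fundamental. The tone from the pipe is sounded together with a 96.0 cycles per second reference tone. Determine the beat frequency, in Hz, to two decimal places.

Closed pipe (odd harmonics): f_n = n·v/(4L) = 1·339.6/(4·0.798) = 106.3910 Hz.
f_beat = |106.3910 − 96.0| = 10.39 Hz.

10.39 Hz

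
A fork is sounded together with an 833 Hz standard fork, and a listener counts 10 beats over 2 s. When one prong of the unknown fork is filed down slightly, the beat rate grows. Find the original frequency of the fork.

Beat frequency = 10/2 = 5 Hz.
|f − 833| = 5, so the fork was at either 828 Hz or 838 Hz.
Filing a prong removes mass and raises the fork's frequency; the adjustment raises the fork's frequency.
The beat rate rose, so the adjustment moved the fork further from 833 Hz — it was already above the reference.

838 Hz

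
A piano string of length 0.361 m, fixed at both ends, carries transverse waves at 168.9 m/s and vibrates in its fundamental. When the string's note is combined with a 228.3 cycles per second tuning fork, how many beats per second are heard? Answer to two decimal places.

For a string fixed at both ends, f_n = n·v/(2L) = 1·168.9/(2·0.361) = 233.9335 Hz.
f_beat = |233.9335 − 228.3| = 5.63 Hz.

5.63 Hz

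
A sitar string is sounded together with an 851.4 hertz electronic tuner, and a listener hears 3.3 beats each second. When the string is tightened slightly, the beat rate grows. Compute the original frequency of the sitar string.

854.7 Hz

|f − 851.4| = 3.3, so the sitar string was at either 848.1 Hz or 854.7 Hz.
Increasing tension raises a string's frequency; the adjustment raises the sitar string's frequency.
The beat rate rose, so the adjustment moved the sitar string further from 851.4 Hz — it was already above the reference.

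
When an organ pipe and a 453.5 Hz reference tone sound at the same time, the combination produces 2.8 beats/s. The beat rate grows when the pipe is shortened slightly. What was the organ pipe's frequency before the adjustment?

|f − 453.5| = 2.8, so the organ pipe was at either 450.7 Hz or 456.3 Hz.
A shorter pipe has a higher fundamental; the adjustment raises the organ pipe's frequency.
The beat rate rose, so the adjustment moved the organ pipe further from 453.5 Hz — it was already above the reference.

456.3 Hz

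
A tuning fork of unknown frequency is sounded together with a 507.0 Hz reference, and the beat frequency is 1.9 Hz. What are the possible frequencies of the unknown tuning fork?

|f − 507.0| = 1.9, so f = 507.0 ± 1.9.

505.1 Hz or 508.9 Hz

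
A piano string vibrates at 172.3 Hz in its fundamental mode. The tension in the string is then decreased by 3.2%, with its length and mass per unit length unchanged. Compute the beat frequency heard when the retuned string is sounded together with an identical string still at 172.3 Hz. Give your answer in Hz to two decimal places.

For a string, f ∝ √T, so the new frequency is 172.3·√0.968 = 169.5208 Hz.
f_beat = |169.5208 − 172.3| = 2.78 Hz.

2.78 Hz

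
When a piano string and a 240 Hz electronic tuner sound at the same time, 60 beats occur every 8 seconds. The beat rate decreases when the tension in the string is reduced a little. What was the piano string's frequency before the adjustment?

247.5 Hz

Beat frequency = 60/8 = 7.5 Hz.
|f − 240| = 7.5, so the piano string was at either 232.5 Hz or 247.5 Hz.
Lower tension means lower frequency; the adjustment lowers the piano string's frequency.
The beat rate fell, so the adjustment moved the piano string toward 240 Hz — it must have started above the reference.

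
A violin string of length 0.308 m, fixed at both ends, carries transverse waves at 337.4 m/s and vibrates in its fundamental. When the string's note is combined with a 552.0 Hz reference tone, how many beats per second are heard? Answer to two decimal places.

4.27 Hz

For a string fixed at both ends, f_n = n·v/(2L) = 1·337.4/(2·0.308) = 547.7273 Hz.
f_beat = |547.7273 − 552.0| = 4.27 Hz.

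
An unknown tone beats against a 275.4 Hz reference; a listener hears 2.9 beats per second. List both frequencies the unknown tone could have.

272.5 Hz or 278.3 Hz

|f − 275.4| = 2.9, so f = 275.4 ± 2.9.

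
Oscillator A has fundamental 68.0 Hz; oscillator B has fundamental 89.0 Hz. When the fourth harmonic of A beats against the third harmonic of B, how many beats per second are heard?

5.0 Hz

Fourth harmonic of the first: 4·68.0 = 272.0 Hz.
Third harmonic of the second: 3·89.0 = 267.0 Hz.
f_beat = |272.0 − 267.0| = 5.0 Hz.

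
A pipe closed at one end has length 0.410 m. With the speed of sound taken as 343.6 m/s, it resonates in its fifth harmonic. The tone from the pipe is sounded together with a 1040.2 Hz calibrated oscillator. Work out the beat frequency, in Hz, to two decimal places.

Closed pipe (odd harmonics): f_n = n·v/(4L) = 5·343.6/(4·0.410) = 1047.5610 Hz.
f_beat = |1047.5610 − 1040.2| = 7.36 Hz.

7.36 Hz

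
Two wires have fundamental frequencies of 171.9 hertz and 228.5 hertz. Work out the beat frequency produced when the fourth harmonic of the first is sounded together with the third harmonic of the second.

2.1 Hz

Fourth harmonic of the first: 4·171.9 = 687.6 Hz.
Third harmonic of the second: 3·228.5 = 685.5 Hz.
f_beat = |687.6 − 685.5| = 2.1 Hz.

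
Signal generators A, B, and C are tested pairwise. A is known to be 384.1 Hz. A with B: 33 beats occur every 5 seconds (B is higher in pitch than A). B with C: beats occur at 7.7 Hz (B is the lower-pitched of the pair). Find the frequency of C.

A–B: Beat frequency = 33/5 = 6.6 Hz.
B is above A, so f_B = 384.1 + 6.6 = 390.7 Hz.
C is above B, so f_C = 390.7 + 7.7 = 398.4 Hz.

398.4 Hz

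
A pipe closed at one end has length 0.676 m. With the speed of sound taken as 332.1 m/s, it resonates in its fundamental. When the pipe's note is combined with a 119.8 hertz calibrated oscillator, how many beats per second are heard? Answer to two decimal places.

Closed pipe (odd harmonics): f_n = n·v/(4L) = 1·332.1/(4·0.676) = 122.8180 Hz.
f_beat = |122.8180 − 119.8| = 3.02 Hz.

3.02 Hz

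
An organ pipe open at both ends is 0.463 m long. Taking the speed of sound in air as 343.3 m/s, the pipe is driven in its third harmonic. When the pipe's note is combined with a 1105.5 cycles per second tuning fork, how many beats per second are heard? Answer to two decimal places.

Open pipe: f_n = n·v/(2L) = 3·343.3/(2·0.463) = 1112.2030 Hz.
f_beat = |1112.2030 − 1105.5| = 6.70 Hz.

6.70 Hz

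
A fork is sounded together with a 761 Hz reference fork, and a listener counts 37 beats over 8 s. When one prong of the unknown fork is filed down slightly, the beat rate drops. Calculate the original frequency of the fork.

Beat frequency = 37/8 = 4.625 Hz.
|f − 761| = 4.625, so the fork was at either 756.375 Hz or 765.625 Hz.
Filing a prong removes mass and raises the fork's frequency; the adjustment raises the fork's frequency.
The beat rate fell, so the adjustment moved the fork toward 761 Hz — it must have started below the reference.

756.375 Hz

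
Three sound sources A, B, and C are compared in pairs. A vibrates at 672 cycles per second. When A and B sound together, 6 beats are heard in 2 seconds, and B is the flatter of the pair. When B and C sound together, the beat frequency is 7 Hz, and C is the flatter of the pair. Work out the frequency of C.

A–B: Beat frequency = 6/2 = 3 Hz.
B is below A, so f_B = 672 − 3 = 669 Hz.
C is below B, so f_C = 669 − 7 = 662 Hz.

662 Hz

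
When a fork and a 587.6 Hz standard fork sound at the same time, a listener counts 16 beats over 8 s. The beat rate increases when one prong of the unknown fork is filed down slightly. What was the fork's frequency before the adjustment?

Beat frequency = 16/8 = 2 Hz.
|f − 587.6| = 2, so the fork was at either 585.6 Hz or 589.6 Hz.
Filing a prong removes mass and raises the fork's frequency; the adjustment raises the fork's frequency.
The beat rate rose, so the adjustment moved the fork further from 587.6 Hz — it was already above the reference.

589.6 Hz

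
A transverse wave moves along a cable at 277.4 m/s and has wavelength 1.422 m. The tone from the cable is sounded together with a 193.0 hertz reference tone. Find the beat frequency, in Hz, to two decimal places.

2.08 Hz

Source frequency f = v/λ = 277.4/1.422 = 195.0774 Hz.
f_beat = |195.0774 − 193.0| = 2.08 Hz.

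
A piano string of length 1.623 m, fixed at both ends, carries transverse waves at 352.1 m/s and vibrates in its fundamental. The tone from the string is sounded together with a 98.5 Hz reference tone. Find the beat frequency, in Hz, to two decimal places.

For a string fixed at both ends, f_n = n·v/(2L) = 1·352.1/(2·1.623) = 108.4720 Hz.
f_beat = |108.4720 − 98.5| = 9.97 Hz.

9.97 Hz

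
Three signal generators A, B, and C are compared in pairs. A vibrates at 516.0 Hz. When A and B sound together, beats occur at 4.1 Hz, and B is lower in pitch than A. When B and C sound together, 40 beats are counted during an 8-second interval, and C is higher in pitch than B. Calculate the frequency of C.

516.9 Hz

B is below A, so f_B = 516.0 − 4.1 = 511.9 Hz.
B–C: Beat frequency = 40/8 = 5 Hz.
C is above B, so f_C = 511.9 + 5 = 516.9 Hz.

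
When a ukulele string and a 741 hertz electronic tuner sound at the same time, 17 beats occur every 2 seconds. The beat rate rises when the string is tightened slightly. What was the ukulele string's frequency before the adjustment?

Beat frequency = 17/2 = 8.5 Hz.
|f − 741| = 8.5, so the ukulele string was at either 732.5 Hz or 749.5 Hz.
Increasing tension raises a string's frequency; the adjustment raises the ukulele string's frequency.
The beat rate rose, so the adjustment moved the ukulele string further from 741 Hz — it was already above the reference.

749.5 Hz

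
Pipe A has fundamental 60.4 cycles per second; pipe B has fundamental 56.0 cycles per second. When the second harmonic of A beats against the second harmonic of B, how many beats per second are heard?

Second harmonic of the first: 2·60.4 = 120.8 Hz.
Second harmonic of the second: 2·56.0 = 112.0 Hz.
f_beat = |120.8 − 112.0| = 8.8 Hz.

8.8 Hz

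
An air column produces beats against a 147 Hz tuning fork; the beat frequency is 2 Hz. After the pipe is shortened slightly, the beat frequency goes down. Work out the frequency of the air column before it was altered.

145 Hz

|f − 147| = 2, so the air column was at either 145 Hz or 149 Hz.
A shorter pipe has a higher fundamental; the adjustment raises the air column's frequency.
The beat rate fell, so the adjustment moved the air column toward 147 Hz — it must have started below the reference.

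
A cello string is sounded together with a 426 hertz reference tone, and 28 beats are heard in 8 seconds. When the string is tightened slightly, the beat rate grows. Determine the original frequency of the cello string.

429.5 Hz

Beat frequency = 28/8 = 3.5 Hz.
|f − 426| = 3.5, so the cello string was at either 422.5 Hz or 429.5 Hz.
Increasing tension raises a string's frequency; the adjustment raises the cello string's frequency.
The beat rate rose, so the adjustment moved the cello string further from 426 Hz — it was already above the reference.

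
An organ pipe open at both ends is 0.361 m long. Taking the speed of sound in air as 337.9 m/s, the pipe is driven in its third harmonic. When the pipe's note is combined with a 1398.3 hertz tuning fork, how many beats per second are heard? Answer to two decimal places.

5.72 Hz

Open pipe: f_n = n·v/(2L) = 3·337.9/(2·0.361) = 1404.0166 Hz.
f_beat = |1404.0166 − 1398.3| = 5.72 Hz.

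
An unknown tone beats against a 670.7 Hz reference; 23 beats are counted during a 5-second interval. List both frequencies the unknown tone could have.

Beat frequency = 23/5 = 4.6 Hz.
|f − 670.7| = 4.6, so f = 670.7 ± 4.6.

666.1 Hz or 675.3 Hz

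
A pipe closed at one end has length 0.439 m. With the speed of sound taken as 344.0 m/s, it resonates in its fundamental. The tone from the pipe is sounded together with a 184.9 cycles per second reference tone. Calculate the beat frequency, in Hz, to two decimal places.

11.00 Hz

Closed pipe (odd harmonics): f_n = n·v/(4L) = 1·344.0/(4·0.439) = 195.8998 Hz.
f_beat = |195.8998 − 184.9| = 11.00 Hz.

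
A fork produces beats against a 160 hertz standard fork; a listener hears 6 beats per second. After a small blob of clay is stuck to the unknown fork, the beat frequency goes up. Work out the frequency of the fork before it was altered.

|f − 160| = 6, so the fork was at either 154 Hz or 166 Hz.
Adding mass to a fork lowers its frequency; the adjustment lowers the fork's frequency.
The beat rate rose, so the adjustment moved the fork further from 160 Hz — it was already below the reference.

154 Hz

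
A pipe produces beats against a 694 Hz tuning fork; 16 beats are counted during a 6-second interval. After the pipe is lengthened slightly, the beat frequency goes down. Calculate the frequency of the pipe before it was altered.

Beat frequency = 16/6 = 2.6667 Hz.
|f − 694| = 2.6667, so the pipe was at either 691.3333 Hz or 696.6667 Hz.
A longer pipe has a lower fundamental; the adjustment lowers the pipe's frequency.
The beat rate fell, so the adjustment moved the pipe toward 694 Hz — it must have started above the reference.

696.6667 Hz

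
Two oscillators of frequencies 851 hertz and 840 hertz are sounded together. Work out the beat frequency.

The beat frequency equals the magnitude of the frequency difference.
|851 − 840| = 11 Hz.

11 Hz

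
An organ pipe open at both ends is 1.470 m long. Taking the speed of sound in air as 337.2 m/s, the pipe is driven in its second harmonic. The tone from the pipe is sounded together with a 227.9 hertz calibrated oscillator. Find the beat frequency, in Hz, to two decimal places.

Open pipe: f_n = n·v/(2L) = 2·337.2/(2·1.470) = 229.3878 Hz.
f_beat = |229.3878 − 227.9| = 1.49 Hz.

1.49 Hz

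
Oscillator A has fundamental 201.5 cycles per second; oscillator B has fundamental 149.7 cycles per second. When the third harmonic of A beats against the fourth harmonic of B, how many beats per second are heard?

5.7 Hz

Third harmonic of the first: 3·201.5 = 604.5 Hz.
Fourth harmonic of the second: 4·149.7 = 598.8 Hz.
f_beat = |604.5 − 598.8| = 5.7 Hz.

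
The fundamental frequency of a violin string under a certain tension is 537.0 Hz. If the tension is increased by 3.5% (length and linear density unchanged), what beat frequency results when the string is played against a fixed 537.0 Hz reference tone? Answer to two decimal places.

9.32 Hz

For a string, f ∝ √T, so the new frequency is 537.0·√1.035 = 546.3167 Hz.
f_beat = |546.3167 − 537.0| = 9.32 Hz.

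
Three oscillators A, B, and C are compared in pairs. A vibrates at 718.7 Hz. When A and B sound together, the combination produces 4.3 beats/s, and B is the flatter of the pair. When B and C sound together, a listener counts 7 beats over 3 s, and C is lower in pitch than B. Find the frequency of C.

712.0667 Hz

B is below A, so f_B = 718.7 − 4.3 = 714.4 Hz.
B–C: Beat frequency = 7/3 = 2.3333 Hz.
C is below B, so f_C = 714.4 − 2.3333 = 712.0667 Hz.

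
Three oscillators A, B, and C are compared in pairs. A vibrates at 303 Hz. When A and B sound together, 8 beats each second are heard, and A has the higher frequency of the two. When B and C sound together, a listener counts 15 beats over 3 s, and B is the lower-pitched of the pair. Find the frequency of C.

300 Hz

B is below A, so f_B = 303 − 8 = 295 Hz.
B–C: Beat frequency = 15/3 = 5 Hz.
C is above B, so f_C = 295 + 5 = 300 Hz.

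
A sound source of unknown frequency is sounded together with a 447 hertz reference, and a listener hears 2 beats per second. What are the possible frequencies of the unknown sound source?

445 Hz or 449 Hz

|f − 447| = 2, so f = 447 ± 2.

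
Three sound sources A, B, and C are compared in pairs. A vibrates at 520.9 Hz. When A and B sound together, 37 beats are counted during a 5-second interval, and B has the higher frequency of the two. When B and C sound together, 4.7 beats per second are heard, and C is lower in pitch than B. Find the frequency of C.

A–B: Beat frequency = 37/5 = 7.4 Hz.
B is above A, so f_B = 520.9 + 7.4 = 528.3 Hz.
C is below B, so f_C = 528.3 − 4.7 = 523.6 Hz.

523.6 Hz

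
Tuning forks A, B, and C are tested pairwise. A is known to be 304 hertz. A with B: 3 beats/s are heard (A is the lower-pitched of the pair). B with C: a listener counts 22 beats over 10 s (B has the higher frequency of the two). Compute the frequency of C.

304.8 Hz

B is above A, so f_B = 304 + 3 = 307 Hz.
B–C: Beat frequency = 22/10 = 2.2 Hz.
C is below B, so f_C = 307 − 2.2 = 304.8 Hz.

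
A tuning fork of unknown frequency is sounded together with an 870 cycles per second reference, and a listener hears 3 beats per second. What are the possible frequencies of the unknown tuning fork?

867 Hz or 873 Hz

|f − 870| = 3, so f = 870 ± 3.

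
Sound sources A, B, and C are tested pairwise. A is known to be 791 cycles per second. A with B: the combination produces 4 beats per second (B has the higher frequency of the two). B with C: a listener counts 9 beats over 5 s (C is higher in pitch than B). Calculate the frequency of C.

796.8 Hz

B is above A, so f_B = 791 + 4 = 795 Hz.
B–C: Beat frequency = 9/5 = 1.8 Hz.
C is above B, so f_C = 795 + 1.8 = 796.8 Hz.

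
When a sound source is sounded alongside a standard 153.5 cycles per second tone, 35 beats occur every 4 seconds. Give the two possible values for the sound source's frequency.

Beat frequency = 35/4 = 8.75 Hz.
|f − 153.5| = 8.75, so f = 153.5 ± 8.75.

144.75 Hz or 162.25 Hz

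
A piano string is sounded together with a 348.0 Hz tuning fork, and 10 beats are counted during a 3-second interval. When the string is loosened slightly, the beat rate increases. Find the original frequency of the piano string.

Beat frequency = 10/3 = 3.3333 Hz.
|f − 348.0| = 3.3333, so the piano string was at either 344.6667 Hz or 351.3333 Hz.
Reducing tension lowers a string's frequency; the adjustment lowers the piano string's frequency.
The beat rate rose, so the adjustment moved the piano string further from 348.0 Hz — it was already below the reference.

344.6667 Hz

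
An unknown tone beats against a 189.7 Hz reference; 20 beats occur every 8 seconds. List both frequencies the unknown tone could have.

187.2 Hz or 192.2 Hz

Beat frequency = 20/8 = 2.5 Hz.
|f − 189.7| = 2.5, so f = 189.7 ± 2.5.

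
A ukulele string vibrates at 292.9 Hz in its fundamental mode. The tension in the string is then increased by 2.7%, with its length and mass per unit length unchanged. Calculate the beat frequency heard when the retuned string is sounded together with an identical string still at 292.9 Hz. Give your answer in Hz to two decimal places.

3.93 Hz

For a string, f ∝ √T, so the new frequency is 292.9·√1.027 = 296.8278 Hz.
f_beat = |296.8278 − 292.9| = 3.93 Hz.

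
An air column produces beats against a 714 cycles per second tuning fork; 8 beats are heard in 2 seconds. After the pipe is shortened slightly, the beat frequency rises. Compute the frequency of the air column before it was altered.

718 Hz

Beat frequency = 8/2 = 4 Hz.
|f − 714| = 4, so the air column was at either 710 Hz or 718 Hz.
A shorter pipe has a higher fundamental; the adjustment raises the air column's frequency.
The beat rate rose, so the adjustment moved the air column further from 714 Hz — it was already above the reference.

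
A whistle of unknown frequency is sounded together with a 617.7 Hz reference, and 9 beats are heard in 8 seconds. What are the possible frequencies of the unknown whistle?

Beat frequency = 9/8 = 1.125 Hz.
|f − 617.7| = 1.125, so f = 617.7 ± 1.125.

616.575 Hz or 618.825 Hz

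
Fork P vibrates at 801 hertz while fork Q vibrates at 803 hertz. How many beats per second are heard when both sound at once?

The beat frequency equals the magnitude of the frequency difference.
|801 − 803| = 2 Hz.

2 Hz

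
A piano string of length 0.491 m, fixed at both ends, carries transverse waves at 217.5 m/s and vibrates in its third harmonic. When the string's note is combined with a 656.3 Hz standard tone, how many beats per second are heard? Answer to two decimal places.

8.16 Hz

For a string fixed at both ends, f_n = n·v/(2L) = 3·217.5/(2·0.491) = 664.4603 Hz.
f_beat = |664.4603 − 656.3| = 8.16 Hz.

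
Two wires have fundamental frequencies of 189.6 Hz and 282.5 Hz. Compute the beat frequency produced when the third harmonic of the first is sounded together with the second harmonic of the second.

Third harmonic of the first: 3·189.6 = 568.8 Hz.
Second harmonic of the second: 2·282.5 = 565.0 Hz.
f_beat = |568.8 − 565.0| = 3.8 Hz.

3.8 Hz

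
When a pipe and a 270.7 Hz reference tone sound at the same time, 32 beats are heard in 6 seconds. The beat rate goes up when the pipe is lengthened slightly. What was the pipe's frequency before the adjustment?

265.3667 Hz

Beat frequency = 32/6 = 5.3333 Hz.
|f − 270.7| = 5.3333, so the pipe was at either 265.3667 Hz or 276.0333 Hz.
A longer pipe has a lower fundamental; the adjustment lowers the pipe's frequency.
The beat rate rose, so the adjustment moved the pipe further from 270.7 Hz — it was already below the reference.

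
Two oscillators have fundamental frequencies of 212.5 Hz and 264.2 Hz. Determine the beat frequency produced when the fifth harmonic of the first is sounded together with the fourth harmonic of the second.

5.7 Hz

Fifth harmonic of the first: 5·212.5 = 1062.5 Hz.
Fourth harmonic of the second: 4·264.2 = 1056.8 Hz.
f_beat = |1062.5 − 1056.8| = 5.7 Hz.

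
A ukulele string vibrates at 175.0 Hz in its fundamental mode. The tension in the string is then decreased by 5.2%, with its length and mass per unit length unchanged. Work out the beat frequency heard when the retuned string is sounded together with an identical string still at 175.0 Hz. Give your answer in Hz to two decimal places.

For a string, f ∝ √T, so the new frequency is 175.0·√0.948 = 170.3893 Hz.
f_beat = |170.3893 − 175.0| = 4.61 Hz.

4.61 Hz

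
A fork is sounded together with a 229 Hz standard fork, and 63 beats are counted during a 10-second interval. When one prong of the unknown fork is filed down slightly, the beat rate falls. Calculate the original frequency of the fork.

Beat frequency = 63/10 = 6.3 Hz.
|f − 229| = 6.3, so the fork was at either 222.7 Hz or 235.3 Hz.
Filing a prong removes mass and raises the fork's frequency; the adjustment raises the fork's frequency.
The beat rate fell, so the adjustment moved the fork toward 229 Hz — it must have started below the reference.

222.7 Hz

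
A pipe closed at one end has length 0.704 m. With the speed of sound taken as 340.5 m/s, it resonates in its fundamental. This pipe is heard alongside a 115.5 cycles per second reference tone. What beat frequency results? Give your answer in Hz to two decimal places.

5.42 Hz

Closed pipe (odd harmonics): f_n = n·v/(4L) = 1·340.5/(4·0.704) = 120.9162 Hz.
f_beat = |120.9162 − 115.5| = 5.42 Hz.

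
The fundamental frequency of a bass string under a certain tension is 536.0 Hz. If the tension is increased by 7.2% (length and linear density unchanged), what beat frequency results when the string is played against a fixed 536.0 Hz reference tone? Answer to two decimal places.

For a string, f ∝ √T, so the new frequency is 536.0·√1.072 = 554.9606 Hz.
f_beat = |554.9606 − 536.0| = 18.96 Hz.

18.96 Hz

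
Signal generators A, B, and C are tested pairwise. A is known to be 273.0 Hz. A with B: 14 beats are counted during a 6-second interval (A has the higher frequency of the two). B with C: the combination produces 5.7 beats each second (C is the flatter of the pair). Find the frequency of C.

264.9667 Hz

A–B: Beat frequency = 14/6 = 2.3333 Hz.
B is below A, so f_B = 273.0 − 2.3333 = 270.6667 Hz.
C is below B, so f_C = 270.6667 − 5.7 = 264.9667 Hz.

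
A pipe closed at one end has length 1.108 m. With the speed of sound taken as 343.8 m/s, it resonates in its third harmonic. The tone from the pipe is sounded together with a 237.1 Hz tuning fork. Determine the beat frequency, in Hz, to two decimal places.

Closed pipe (odd harmonics): f_n = n·v/(4L) = 3·343.8/(4·1.108) = 232.7166 Hz.
f_beat = |232.7166 − 237.1| = 4.38 Hz.

4.38 Hz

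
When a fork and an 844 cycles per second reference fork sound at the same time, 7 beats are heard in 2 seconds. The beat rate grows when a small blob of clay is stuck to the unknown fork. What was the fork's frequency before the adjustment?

Beat frequency = 7/2 = 3.5 Hz.
|f − 844| = 3.5, so the fork was at either 840.5 Hz or 847.5 Hz.
Adding mass to a fork lowers its frequency; the adjustment lowers the fork's frequency.
The beat rate rose, so the adjustment moved the fork further from 844 Hz — it was already below the reference.

840.5 Hz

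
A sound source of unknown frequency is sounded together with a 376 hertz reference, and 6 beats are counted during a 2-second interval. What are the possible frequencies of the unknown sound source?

Beat frequency = 6/2 = 3 Hz.
|f − 376| = 3, so f = 376 ± 3.

373 Hz or 379 Hz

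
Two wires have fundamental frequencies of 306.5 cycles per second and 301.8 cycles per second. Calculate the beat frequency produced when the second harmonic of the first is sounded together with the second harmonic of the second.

9.4 Hz

Second harmonic of the first: 2·306.5 = 613.0 Hz.
Second harmonic of the second: 2·301.8 = 603.6 Hz.
f_beat = |613.0 − 603.6| = 9.4 Hz.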